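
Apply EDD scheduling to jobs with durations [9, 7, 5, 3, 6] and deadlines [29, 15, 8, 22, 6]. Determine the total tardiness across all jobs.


Sort by due date (EDD order): [(6, 6), (5, 8), (7, 15), (3, 22), (9, 29)]
Compute completion times and tardiness:
  Job 1: p=6, d=6, C=6, tardiness=max(0,6-6)=0
  Job 2: p=5, d=8, C=11, tardiness=max(0,11-8)=3
  Job 3: p=7, d=15, C=18, tardiness=max(0,18-15)=3
  Job 4: p=3, d=22, C=21, tardiness=max(0,21-22)=0
  Job 5: p=9, d=29, C=30, tardiness=max(0,30-29)=1
Total tardiness = 7

7


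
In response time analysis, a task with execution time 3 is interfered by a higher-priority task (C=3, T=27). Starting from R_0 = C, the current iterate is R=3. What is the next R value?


R_next = C + ceil(R_prev / T_hp) * C_hp
ceil(3 / 27) = ceil(0.1111) = 1
Interference = 1 * 3 = 3
R_next = 3 + 3 = 6

6


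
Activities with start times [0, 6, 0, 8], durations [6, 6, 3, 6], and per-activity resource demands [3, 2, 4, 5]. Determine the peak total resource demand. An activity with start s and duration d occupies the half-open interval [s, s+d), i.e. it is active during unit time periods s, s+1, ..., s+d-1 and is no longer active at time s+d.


Each activity i is active on [start_i, start_i + duration_i).
Compute total resource usage per time slot:
  t=0: active resources = [3, 4], total = 7
  t=1: active resources = [3, 4], total = 7
  t=2: active resources = [3, 4], total = 7
  t=3: active resources = [3], total = 3
  t=4: active resources = [3], total = 3
  t=5: active resources = [3], total = 3
  t=6: active resources = [2], total = 2
  t=7: active resources = [2], total = 2
  t=8: active resources = [2, 5], total = 7
  t=9: active resources = [2, 5], total = 7
  t=10: active resources = [2, 5], total = 7
  t=11: active resources = [2, 5], total = 7
  t=12: active resources = [5], total = 5
  t=13: active resources = [5], total = 5
Peak resource demand = 7

7


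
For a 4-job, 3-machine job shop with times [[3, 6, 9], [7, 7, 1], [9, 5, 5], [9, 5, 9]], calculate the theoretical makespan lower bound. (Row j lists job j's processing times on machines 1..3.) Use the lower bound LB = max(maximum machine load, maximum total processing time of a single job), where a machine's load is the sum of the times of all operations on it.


Machine loads:
  Machine 1: 3 + 7 + 9 + 9 = 28
  Machine 2: 6 + 7 + 5 + 5 = 23
  Machine 3: 9 + 1 + 5 + 9 = 24
Max machine load = 28
Job totals:
  Job 1: 18
  Job 2: 15
  Job 3: 19
  Job 4: 23
Max job total = 23
Lower bound = max(28, 23) = 28

28


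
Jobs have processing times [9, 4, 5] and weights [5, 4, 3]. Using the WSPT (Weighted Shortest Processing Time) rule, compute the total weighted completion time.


Compute p/w ratios and sort ascending (WSPT): [(4, 4), (5, 3), (9, 5)]
Compute weighted completion times:
  Job (p=4,w=4): C=4, w*C=4*4=16
  Job (p=5,w=3): C=9, w*C=3*9=27
  Job (p=9,w=5): C=18, w*C=5*18=90
Total weighted completion time = 133

133


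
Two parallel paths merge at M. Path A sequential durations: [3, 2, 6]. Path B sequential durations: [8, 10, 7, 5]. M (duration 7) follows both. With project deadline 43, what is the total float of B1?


Forward pass: ES(B1) = sum of predecessors on chain B = 0
EF = ES + duration = 0 + 8 = 8
Backward pass: LF(M) = deadline = 43; LS(M) = 43 - 7 = 36
LF(B1) = LS(M) - sum(successors on chain B) = 36 - 22 = 14
LS = LF - duration = 14 - 8 = 6
Total float = LS - ES = 6 - 0 = 6

6


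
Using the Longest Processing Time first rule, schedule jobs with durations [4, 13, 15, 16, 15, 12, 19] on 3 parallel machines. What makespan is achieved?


Sort jobs in decreasing order (LPT): [19, 16, 15, 15, 13, 12, 4]
Assign each job to the least loaded machine:
  Machine 1: jobs [19, 12], load = 31
  Machine 2: jobs [16, 13, 4], load = 33
  Machine 3: jobs [15, 15], load = 30
Makespan = max load = 33

33


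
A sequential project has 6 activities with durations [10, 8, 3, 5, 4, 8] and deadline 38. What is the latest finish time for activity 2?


LF(activity 2) = deadline - sum of successor durations
Successors: activities 3 through 6 with durations [3, 5, 4, 8]
Sum of successor durations = 20
LF = 38 - 20 = 18

18


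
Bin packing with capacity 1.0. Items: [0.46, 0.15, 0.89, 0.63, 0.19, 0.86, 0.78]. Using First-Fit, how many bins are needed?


Place items sequentially using First-Fit:
  Item 0.46 -> new Bin 1
  Item 0.15 -> Bin 1 (now 0.61)
  Item 0.89 -> new Bin 2
  Item 0.63 -> new Bin 3
  Item 0.19 -> Bin 1 (now 0.8)
  Item 0.86 -> new Bin 4
  Item 0.78 -> new Bin 5
Total bins used = 5

5


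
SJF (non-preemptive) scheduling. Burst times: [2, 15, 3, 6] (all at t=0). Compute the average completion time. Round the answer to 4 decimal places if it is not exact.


SJF order (ascending): [2, 3, 6, 15]
Completion times:
  Job 1: burst=2, C=2
  Job 2: burst=3, C=5
  Job 3: burst=6, C=11
  Job 4: burst=15, C=26
Average completion = 44/4 = 11.0

11.0


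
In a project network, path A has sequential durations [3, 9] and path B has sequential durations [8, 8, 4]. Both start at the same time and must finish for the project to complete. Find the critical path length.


Path A total = 3 + 9 = 12
Path B total = 8 + 8 + 4 = 20
Critical path = longest path = max(12, 20) = 20

20


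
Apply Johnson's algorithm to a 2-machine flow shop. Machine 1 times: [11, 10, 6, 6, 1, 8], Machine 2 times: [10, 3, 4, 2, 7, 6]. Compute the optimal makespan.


Apply Johnson's rule:
  Group 1 (a <= b): [(5, 1, 7)]
  Group 2 (a > b): [(1, 11, 10), (6, 8, 6), (3, 6, 4), (2, 10, 3), (4, 6, 2)]
Optimal job order: [5, 1, 6, 3, 2, 4]
Schedule:
  Job 5: M1 done at 1, M2 done at 8
  Job 1: M1 done at 12, M2 done at 22
  Job 6: M1 done at 20, M2 done at 28
  Job 3: M1 done at 26, M2 done at 32
  Job 2: M1 done at 36, M2 done at 39
  Job 4: M1 done at 42, M2 done at 44
Makespan = 44

44


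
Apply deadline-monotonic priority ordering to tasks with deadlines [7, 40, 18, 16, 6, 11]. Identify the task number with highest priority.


Sort tasks by relative deadline (ascending):
  Task 5: deadline = 6
  Task 1: deadline = 7
  Task 6: deadline = 11
  Task 4: deadline = 16
  Task 3: deadline = 18
  Task 2: deadline = 40
Priority order (highest first): [5, 1, 6, 4, 3, 2]
Highest priority task = 5

5


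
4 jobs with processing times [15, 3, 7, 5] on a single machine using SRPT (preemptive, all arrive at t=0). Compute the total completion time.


Since all jobs arrive at t=0, SRPT equals SPT ordering.
SPT order: [3, 5, 7, 15]
Completion times:
  Job 1: p=3, C=3
  Job 2: p=5, C=8
  Job 3: p=7, C=15
  Job 4: p=15, C=30
Total completion time = 3 + 8 + 15 + 30 = 56

56


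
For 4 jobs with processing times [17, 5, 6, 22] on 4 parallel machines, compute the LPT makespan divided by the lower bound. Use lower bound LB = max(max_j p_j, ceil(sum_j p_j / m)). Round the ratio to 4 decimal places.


LPT order: [22, 17, 6, 5]
Machine loads after assignment: [22, 17, 6, 5]
LPT makespan = 22
Lower bound = max(max_job, ceil(total/4)) = max(22, 13) = 22
Ratio = 22 / 22 = 1.0

1.0


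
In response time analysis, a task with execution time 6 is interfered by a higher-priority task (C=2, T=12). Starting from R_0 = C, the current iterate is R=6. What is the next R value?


R_next = C + ceil(R_prev / T_hp) * C_hp
ceil(6 / 12) = ceil(0.5) = 1
Interference = 1 * 2 = 2
R_next = 6 + 2 = 8

8


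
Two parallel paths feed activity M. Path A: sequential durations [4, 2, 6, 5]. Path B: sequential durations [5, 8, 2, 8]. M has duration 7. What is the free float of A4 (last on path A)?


ES(A4) = sum of predecessors on chain A = 12
EF(A4) = ES + duration = 12 + 5 = 17
Successor of A4 is M. ES(M) = max(sum(A), sum(B)) = max(17, 23) = 23
Free float = ES(successor) - EF(current) = 23 - 17 = 6

6


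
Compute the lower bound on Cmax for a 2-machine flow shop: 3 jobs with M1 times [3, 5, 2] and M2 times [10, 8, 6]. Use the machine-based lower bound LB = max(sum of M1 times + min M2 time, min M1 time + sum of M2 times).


LB1 = sum(M1 times) + min(M2 times) = 10 + 6 = 16
LB2 = min(M1 times) + sum(M2 times) = 2 + 24 = 26
Lower bound = max(LB1, LB2) = max(16, 26) = 26

26


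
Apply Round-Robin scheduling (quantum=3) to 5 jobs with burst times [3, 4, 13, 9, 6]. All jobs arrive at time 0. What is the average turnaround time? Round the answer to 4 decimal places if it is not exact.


Time quantum = 3
Execution trace:
  J1 runs 3 units, time = 3
  J2 runs 3 units, time = 6
  J3 runs 3 units, time = 9
  J4 runs 3 units, time = 12
  J5 runs 3 units, time = 15
  J2 runs 1 units, time = 16
  J3 runs 3 units, time = 19
  J4 runs 3 units, time = 22
  J5 runs 3 units, time = 25
  J3 runs 3 units, time = 28
  J4 runs 3 units, time = 31
  J3 runs 3 units, time = 34
  J3 runs 1 units, time = 35
Finish times: [3, 16, 35, 31, 25]
Average turnaround = 110/5 = 22.0

22.0


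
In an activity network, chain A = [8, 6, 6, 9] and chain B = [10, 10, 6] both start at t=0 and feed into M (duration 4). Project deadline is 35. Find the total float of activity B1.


Forward pass: ES(B1) = sum of predecessors on chain B = 0
EF = ES + duration = 0 + 10 = 10
Backward pass: LF(M) = deadline = 35; LS(M) = 35 - 4 = 31
LF(B1) = LS(M) - sum(successors on chain B) = 31 - 16 = 15
LS = LF - duration = 15 - 10 = 5
Total float = LS - ES = 5 - 0 = 5

5


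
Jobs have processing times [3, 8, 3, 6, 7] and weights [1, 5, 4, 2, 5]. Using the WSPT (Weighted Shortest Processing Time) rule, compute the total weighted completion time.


Compute p/w ratios and sort ascending (WSPT): [(3, 4), (7, 5), (8, 5), (3, 1), (6, 2)]
Compute weighted completion times:
  Job (p=3,w=4): C=3, w*C=4*3=12
  Job (p=7,w=5): C=10, w*C=5*10=50
  Job (p=8,w=5): C=18, w*C=5*18=90
  Job (p=3,w=1): C=21, w*C=1*21=21
  Job (p=6,w=2): C=27, w*C=2*27=54
Total weighted completion time = 227

227


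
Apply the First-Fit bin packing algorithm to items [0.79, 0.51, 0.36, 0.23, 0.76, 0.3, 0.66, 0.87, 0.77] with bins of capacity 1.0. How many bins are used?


Place items sequentially using First-Fit:
  Item 0.79 -> new Bin 1
  Item 0.51 -> new Bin 2
  Item 0.36 -> Bin 2 (now 0.87)
  Item 0.23 -> new Bin 3
  Item 0.76 -> Bin 3 (now 0.99)
  Item 0.3 -> new Bin 4
  Item 0.66 -> Bin 4 (now 0.96)
  Item 0.87 -> new Bin 5
  Item 0.77 -> new Bin 6
Total bins used = 6

6


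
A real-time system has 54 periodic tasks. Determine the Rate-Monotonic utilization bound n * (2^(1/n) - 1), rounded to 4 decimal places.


Compute 2^(1/54) = 1.0129187947
Subtract 1: 1.0129187947 - 1 = 0.0129187947
Multiply by n: 54 * 0.0129187947 = 0.6976149138
Round to 4 dp: 0.6976

0.6976


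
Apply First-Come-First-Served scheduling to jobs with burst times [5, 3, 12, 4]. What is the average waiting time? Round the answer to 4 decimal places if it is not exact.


FCFS order (as given): [5, 3, 12, 4]
Waiting times:
  Job 1: wait = 0
  Job 2: wait = 5
  Job 3: wait = 8
  Job 4: wait = 20
Sum of waiting times = 33
Average waiting time = 33/4 = 8.25

8.25


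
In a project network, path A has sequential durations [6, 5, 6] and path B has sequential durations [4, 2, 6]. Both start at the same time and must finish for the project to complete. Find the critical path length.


Path A total = 6 + 5 + 6 = 17
Path B total = 4 + 2 + 6 = 12
Critical path = longest path = max(17, 12) = 17

17


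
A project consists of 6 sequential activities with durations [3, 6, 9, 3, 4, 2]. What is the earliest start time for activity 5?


Activity 5 starts after activities 1 through 4 complete.
Predecessor durations: [3, 6, 9, 3]
ES = 3 + 6 + 9 + 3 = 21

21


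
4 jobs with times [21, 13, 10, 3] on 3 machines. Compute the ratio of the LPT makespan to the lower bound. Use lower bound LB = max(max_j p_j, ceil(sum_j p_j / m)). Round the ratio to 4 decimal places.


LPT order: [21, 13, 10, 3]
Machine loads after assignment: [21, 13, 13]
LPT makespan = 21
Lower bound = max(max_job, ceil(total/3)) = max(21, 16) = 21
Ratio = 21 / 21 = 1.0

1.0


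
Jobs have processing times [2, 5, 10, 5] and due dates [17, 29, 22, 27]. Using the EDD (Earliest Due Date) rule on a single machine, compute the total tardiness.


Sort by due date (EDD order): [(2, 17), (10, 22), (5, 27), (5, 29)]
Compute completion times and tardiness:
  Job 1: p=2, d=17, C=2, tardiness=max(0,2-17)=0
  Job 2: p=10, d=22, C=12, tardiness=max(0,12-22)=0
  Job 3: p=5, d=27, C=17, tardiness=max(0,17-27)=0
  Job 4: p=5, d=29, C=22, tardiness=max(0,22-29)=0
Total tardiness = 0

0


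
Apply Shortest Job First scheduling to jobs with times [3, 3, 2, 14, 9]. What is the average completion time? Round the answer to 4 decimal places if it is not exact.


SJF order (ascending): [2, 3, 3, 9, 14]
Completion times:
  Job 1: burst=2, C=2
  Job 2: burst=3, C=5
  Job 3: burst=3, C=8
  Job 4: burst=9, C=17
  Job 5: burst=14, C=31
Average completion = 63/5 = 12.6

12.6


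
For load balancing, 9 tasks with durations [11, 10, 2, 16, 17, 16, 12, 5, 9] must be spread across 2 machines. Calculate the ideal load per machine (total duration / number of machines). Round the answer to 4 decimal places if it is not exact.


Total processing time = 11 + 10 + 2 + 16 + 17 + 16 + 12 + 5 + 9 = 98
Number of machines = 2
Ideal balanced load = 98 / 2 = 49.0

49.0


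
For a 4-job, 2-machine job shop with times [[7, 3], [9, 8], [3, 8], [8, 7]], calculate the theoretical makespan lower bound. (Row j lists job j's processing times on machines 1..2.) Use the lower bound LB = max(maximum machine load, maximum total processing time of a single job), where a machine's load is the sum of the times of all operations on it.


Machine loads:
  Machine 1: 7 + 9 + 3 + 8 = 27
  Machine 2: 3 + 8 + 8 + 7 = 26
Max machine load = 27
Job totals:
  Job 1: 10
  Job 2: 17
  Job 3: 11
  Job 4: 15
Max job total = 17
Lower bound = max(27, 17) = 27

27


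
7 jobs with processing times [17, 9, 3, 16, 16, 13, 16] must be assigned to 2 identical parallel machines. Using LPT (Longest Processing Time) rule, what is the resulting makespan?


Sort jobs in decreasing order (LPT): [17, 16, 16, 16, 13, 9, 3]
Assign each job to the least loaded machine:
  Machine 1: jobs [17, 16, 9, 3], load = 45
  Machine 2: jobs [16, 16, 13], load = 45
Makespan = max load = 45

45


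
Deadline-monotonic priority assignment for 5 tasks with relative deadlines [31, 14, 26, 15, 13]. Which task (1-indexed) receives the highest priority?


Sort tasks by relative deadline (ascending):
  Task 5: deadline = 13
  Task 2: deadline = 14
  Task 4: deadline = 15
  Task 3: deadline = 26
  Task 1: deadline = 31
Priority order (highest first): [5, 2, 4, 3, 1]
Highest priority task = 5

5


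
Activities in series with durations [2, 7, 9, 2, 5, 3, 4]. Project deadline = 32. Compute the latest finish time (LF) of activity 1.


LF(activity 1) = deadline - sum of successor durations
Successors: activities 2 through 7 with durations [7, 9, 2, 5, 3, 4]
Sum of successor durations = 30
LF = 32 - 30 = 2

2


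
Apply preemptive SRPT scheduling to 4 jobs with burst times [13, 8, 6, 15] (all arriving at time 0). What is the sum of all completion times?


Since all jobs arrive at t=0, SRPT equals SPT ordering.
SPT order: [6, 8, 13, 15]
Completion times:
  Job 1: p=6, C=6
  Job 2: p=8, C=14
  Job 3: p=13, C=27
  Job 4: p=15, C=42
Total completion time = 6 + 14 + 27 + 42 = 89

89


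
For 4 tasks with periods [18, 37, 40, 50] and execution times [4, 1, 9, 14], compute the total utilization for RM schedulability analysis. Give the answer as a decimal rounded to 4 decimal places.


Compute individual utilizations (exact fractions):
  Task 1: C/T = 4/18 = 2/9 (approx. 0.2222)
  Task 2: C/T = 1/37 (approx. 0.027)
  Task 3: C/T = 9/40 (approx. 0.225)
  Task 4: C/T = 14/50 = 7/25 (approx. 0.28)
Total utilization U = 2/9 + 1/37 + 9/40 + 7/25 = 50233/66600
Rounded to 4 decimal places: U = 0.7542
RM (Liu & Layland) bound for 4 tasks = 0.756828; compare with U = 50233/66600 (approx. 0.754249)
U <= bound, so schedulable by RM sufficient condition.

0.7542


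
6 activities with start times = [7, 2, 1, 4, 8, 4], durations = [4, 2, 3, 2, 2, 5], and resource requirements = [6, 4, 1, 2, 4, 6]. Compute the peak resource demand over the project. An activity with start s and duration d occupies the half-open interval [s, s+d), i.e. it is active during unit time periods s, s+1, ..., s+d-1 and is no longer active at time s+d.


Each activity i is active on [start_i, start_i + duration_i).
Compute total resource usage per time slot:
  t=0: active resources = [], total = 0
  t=1: active resources = [1], total = 1
  t=2: active resources = [4, 1], total = 5
  t=3: active resources = [4, 1], total = 5
  t=4: active resources = [2, 6], total = 8
  t=5: active resources = [2, 6], total = 8
  t=6: active resources = [6], total = 6
  t=7: active resources = [6, 6], total = 12
  t=8: active resources = [6, 4, 6], total = 16
  t=9: active resources = [6, 4], total = 10
  t=10: active resources = [6], total = 6
Peak resource demand = 16

16


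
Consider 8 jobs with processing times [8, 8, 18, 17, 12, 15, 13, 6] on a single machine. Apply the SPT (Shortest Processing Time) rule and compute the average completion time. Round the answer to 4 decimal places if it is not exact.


Sort jobs by processing time (SPT order): [6, 8, 8, 12, 13, 15, 17, 18]
Compute completion times sequentially:
  Job 1: processing = 6, completes at 6
  Job 2: processing = 8, completes at 14
  Job 3: processing = 8, completes at 22
  Job 4: processing = 12, completes at 34
  Job 5: processing = 13, completes at 47
  Job 6: processing = 15, completes at 62
  Job 7: processing = 17, completes at 79
  Job 8: processing = 18, completes at 97
Sum of completion times = 361
Average completion time = 361/8 = 45.125

45.125


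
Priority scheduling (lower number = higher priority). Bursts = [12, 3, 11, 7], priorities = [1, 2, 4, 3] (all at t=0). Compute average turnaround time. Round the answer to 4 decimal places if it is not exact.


Sort by priority (ascending = highest first):
Order: [(1, 12), (2, 3), (3, 7), (4, 11)]
Completion times:
  Priority 1, burst=12, C=12
  Priority 2, burst=3, C=15
  Priority 3, burst=7, C=22
  Priority 4, burst=11, C=33
Average turnaround = 82/4 = 20.5

20.5


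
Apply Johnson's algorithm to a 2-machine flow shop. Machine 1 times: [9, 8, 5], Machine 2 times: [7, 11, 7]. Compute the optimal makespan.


Apply Johnson's rule:
  Group 1 (a <= b): [(3, 5, 7), (2, 8, 11)]
  Group 2 (a > b): [(1, 9, 7)]
Optimal job order: [3, 2, 1]
Schedule:
  Job 3: M1 done at 5, M2 done at 12
  Job 2: M1 done at 13, M2 done at 24
  Job 1: M1 done at 22, M2 done at 31
Makespan = 31

31


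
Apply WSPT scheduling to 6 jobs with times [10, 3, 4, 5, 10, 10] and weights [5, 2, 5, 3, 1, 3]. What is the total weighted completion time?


Compute p/w ratios and sort ascending (WSPT): [(4, 5), (3, 2), (5, 3), (10, 5), (10, 3), (10, 1)]
Compute weighted completion times:
  Job (p=4,w=5): C=4, w*C=5*4=20
  Job (p=3,w=2): C=7, w*C=2*7=14
  Job (p=5,w=3): C=12, w*C=3*12=36
  Job (p=10,w=5): C=22, w*C=5*22=110
  Job (p=10,w=3): C=32, w*C=3*32=96
  Job (p=10,w=1): C=42, w*C=1*42=42
Total weighted completion time = 318

318


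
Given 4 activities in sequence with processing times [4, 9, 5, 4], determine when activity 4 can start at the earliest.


Activity 4 starts after activities 1 through 3 complete.
Predecessor durations: [4, 9, 5]
ES = 4 + 9 + 5 = 18

18


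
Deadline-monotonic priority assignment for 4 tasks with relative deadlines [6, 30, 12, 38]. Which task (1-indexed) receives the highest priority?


Sort tasks by relative deadline (ascending):
  Task 1: deadline = 6
  Task 3: deadline = 12
  Task 2: deadline = 30
  Task 4: deadline = 38
Priority order (highest first): [1, 3, 2, 4]
Highest priority task = 1

1


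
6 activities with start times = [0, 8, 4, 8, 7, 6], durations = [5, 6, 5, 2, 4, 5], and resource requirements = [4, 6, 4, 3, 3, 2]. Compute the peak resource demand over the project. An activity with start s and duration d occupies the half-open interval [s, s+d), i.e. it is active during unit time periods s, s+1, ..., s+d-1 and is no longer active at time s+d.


Each activity i is active on [start_i, start_i + duration_i).
Compute total resource usage per time slot:
  t=0: active resources = [4], total = 4
  t=1: active resources = [4], total = 4
  t=2: active resources = [4], total = 4
  t=3: active resources = [4], total = 4
  t=4: active resources = [4, 4], total = 8
  t=5: active resources = [4], total = 4
  t=6: active resources = [4, 2], total = 6
  t=7: active resources = [4, 3, 2], total = 9
  t=8: active resources = [6, 4, 3, 3, 2], total = 18
  t=9: active resources = [6, 3, 3, 2], total = 14
  t=10: active resources = [6, 3, 2], total = 11
  t=11: active resources = [6], total = 6
  t=12: active resources = [6], total = 6
  t=13: active resources = [6], total = 6
Peak resource demand = 18

18


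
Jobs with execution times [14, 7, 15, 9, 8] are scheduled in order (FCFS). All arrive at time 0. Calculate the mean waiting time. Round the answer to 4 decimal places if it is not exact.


FCFS order (as given): [14, 7, 15, 9, 8]
Waiting times:
  Job 1: wait = 0
  Job 2: wait = 14
  Job 3: wait = 21
  Job 4: wait = 36
  Job 5: wait = 45
Sum of waiting times = 116
Average waiting time = 116/5 = 23.2

23.2


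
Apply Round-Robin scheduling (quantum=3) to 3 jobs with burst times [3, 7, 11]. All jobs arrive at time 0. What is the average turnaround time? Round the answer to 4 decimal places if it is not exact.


Time quantum = 3
Execution trace:
  J1 runs 3 units, time = 3
  J2 runs 3 units, time = 6
  J3 runs 3 units, time = 9
  J2 runs 3 units, time = 12
  J3 runs 3 units, time = 15
  J2 runs 1 units, time = 16
  J3 runs 3 units, time = 19
  J3 runs 2 units, time = 21
Finish times: [3, 16, 21]
Average turnaround = 40/3 = 13.3333

13.3333


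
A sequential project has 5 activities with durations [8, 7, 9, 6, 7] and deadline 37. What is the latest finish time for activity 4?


LF(activity 4) = deadline - sum of successor durations
Successors: activities 5 through 5 with durations [7]
Sum of successor durations = 7
LF = 37 - 7 = 30

30


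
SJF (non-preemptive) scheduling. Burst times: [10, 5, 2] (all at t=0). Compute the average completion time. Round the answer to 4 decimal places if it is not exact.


SJF order (ascending): [2, 5, 10]
Completion times:
  Job 1: burst=2, C=2
  Job 2: burst=5, C=7
  Job 3: burst=10, C=17
Average completion = 26/3 = 8.6667

8.6667


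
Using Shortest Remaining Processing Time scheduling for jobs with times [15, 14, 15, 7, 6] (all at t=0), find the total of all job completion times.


Since all jobs arrive at t=0, SRPT equals SPT ordering.
SPT order: [6, 7, 14, 15, 15]
Completion times:
  Job 1: p=6, C=6
  Job 2: p=7, C=13
  Job 3: p=14, C=27
  Job 4: p=15, C=42
  Job 5: p=15, C=57
Total completion time = 6 + 13 + 27 + 42 + 57 = 145

145


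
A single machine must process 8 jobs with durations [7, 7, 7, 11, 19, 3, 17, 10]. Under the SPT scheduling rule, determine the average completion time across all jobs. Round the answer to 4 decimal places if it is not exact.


Sort jobs by processing time (SPT order): [3, 7, 7, 7, 10, 11, 17, 19]
Compute completion times sequentially:
  Job 1: processing = 3, completes at 3
  Job 2: processing = 7, completes at 10
  Job 3: processing = 7, completes at 17
  Job 4: processing = 7, completes at 24
  Job 5: processing = 10, completes at 34
  Job 6: processing = 11, completes at 45
  Job 7: processing = 17, completes at 62
  Job 8: processing = 19, completes at 81
Sum of completion times = 276
Average completion time = 276/8 = 34.5

34.5


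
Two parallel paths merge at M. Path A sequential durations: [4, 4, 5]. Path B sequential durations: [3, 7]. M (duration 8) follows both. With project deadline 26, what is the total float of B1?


Forward pass: ES(B1) = sum of predecessors on chain B = 0
EF = ES + duration = 0 + 3 = 3
Backward pass: LF(M) = deadline = 26; LS(M) = 26 - 8 = 18
LF(B1) = LS(M) - sum(successors on chain B) = 18 - 7 = 11
LS = LF - duration = 11 - 3 = 8
Total float = LS - ES = 8 - 0 = 8

8


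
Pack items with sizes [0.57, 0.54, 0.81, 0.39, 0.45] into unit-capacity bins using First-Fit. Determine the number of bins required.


Place items sequentially using First-Fit:
  Item 0.57 -> new Bin 1
  Item 0.54 -> new Bin 2
  Item 0.81 -> new Bin 3
  Item 0.39 -> Bin 1 (now 0.96)
  Item 0.45 -> Bin 2 (now 0.99)
Total bins used = 3

3


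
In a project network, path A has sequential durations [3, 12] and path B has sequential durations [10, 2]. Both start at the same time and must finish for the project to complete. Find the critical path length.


Path A total = 3 + 12 = 15
Path B total = 10 + 2 = 12
Critical path = longest path = max(15, 12) = 15

15


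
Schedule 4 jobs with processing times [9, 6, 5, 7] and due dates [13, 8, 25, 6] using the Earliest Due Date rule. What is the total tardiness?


Sort by due date (EDD order): [(7, 6), (6, 8), (9, 13), (5, 25)]
Compute completion times and tardiness:
  Job 1: p=7, d=6, C=7, tardiness=max(0,7-6)=1
  Job 2: p=6, d=8, C=13, tardiness=max(0,13-8)=5
  Job 3: p=9, d=13, C=22, tardiness=max(0,22-13)=9
  Job 4: p=5, d=25, C=27, tardiness=max(0,27-25)=2
Total tardiness = 17

17


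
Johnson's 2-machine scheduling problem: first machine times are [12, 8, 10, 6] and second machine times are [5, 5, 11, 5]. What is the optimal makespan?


Apply Johnson's rule:
  Group 1 (a <= b): [(3, 10, 11)]
  Group 2 (a > b): [(1, 12, 5), (2, 8, 5), (4, 6, 5)]
Optimal job order: [3, 1, 2, 4]
Schedule:
  Job 3: M1 done at 10, M2 done at 21
  Job 1: M1 done at 22, M2 done at 27
  Job 2: M1 done at 30, M2 done at 35
  Job 4: M1 done at 36, M2 done at 41
Makespan = 41

41


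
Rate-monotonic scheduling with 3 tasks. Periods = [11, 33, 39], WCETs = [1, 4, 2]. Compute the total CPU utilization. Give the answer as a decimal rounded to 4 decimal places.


Compute individual utilizations (exact fractions):
  Task 1: C/T = 1/11 (approx. 0.0909)
  Task 2: C/T = 4/33 (approx. 0.1212)
  Task 3: C/T = 2/39 (approx. 0.0513)
Total utilization U = 1/11 + 4/33 + 2/39 = 113/429
Rounded to 4 decimal places: U = 0.2634
RM (Liu & Layland) bound for 3 tasks = 0.779763; compare with U = 113/429 (approx. 0.263403)
U <= bound, so schedulable by RM sufficient condition.

0.2634


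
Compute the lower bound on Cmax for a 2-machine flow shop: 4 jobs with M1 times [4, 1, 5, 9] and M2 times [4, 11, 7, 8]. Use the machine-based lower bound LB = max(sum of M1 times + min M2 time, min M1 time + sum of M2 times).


LB1 = sum(M1 times) + min(M2 times) = 19 + 4 = 23
LB2 = min(M1 times) + sum(M2 times) = 1 + 30 = 31
Lower bound = max(LB1, LB2) = max(23, 31) = 31

31


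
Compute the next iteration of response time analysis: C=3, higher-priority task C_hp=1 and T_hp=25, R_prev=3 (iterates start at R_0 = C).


R_next = C + ceil(R_prev / T_hp) * C_hp
ceil(3 / 25) = ceil(0.12) = 1
Interference = 1 * 1 = 1
R_next = 3 + 1 = 4

4


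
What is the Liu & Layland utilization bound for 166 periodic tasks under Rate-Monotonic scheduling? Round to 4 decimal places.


Compute 2^(1/166) = 1.0041843153
Subtract 1: 1.0041843153 - 1 = 0.0041843153
Multiply by n: 166 * 0.0041843153 = 0.6945963398
Round to 4 dp: 0.6946

0.6946


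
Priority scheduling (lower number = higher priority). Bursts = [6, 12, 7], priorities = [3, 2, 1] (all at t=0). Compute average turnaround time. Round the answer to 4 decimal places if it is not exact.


Sort by priority (ascending = highest first):
Order: [(1, 7), (2, 12), (3, 6)]
Completion times:
  Priority 1, burst=7, C=7
  Priority 2, burst=12, C=19
  Priority 3, burst=6, C=25
Average turnaround = 51/3 = 17.0

17.0


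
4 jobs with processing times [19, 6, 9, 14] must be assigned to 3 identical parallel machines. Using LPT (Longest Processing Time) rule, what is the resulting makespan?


Sort jobs in decreasing order (LPT): [19, 14, 9, 6]
Assign each job to the least loaded machine:
  Machine 1: jobs [19], load = 19
  Machine 2: jobs [14], load = 14
  Machine 3: jobs [9, 6], load = 15
Makespan = max load = 19

19


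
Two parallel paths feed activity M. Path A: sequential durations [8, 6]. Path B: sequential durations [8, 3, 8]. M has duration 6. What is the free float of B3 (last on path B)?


ES(B3) = sum of predecessors on chain B = 11
EF(B3) = ES + duration = 11 + 8 = 19
Successor of B3 is M. ES(M) = max(sum(A), sum(B)) = max(14, 19) = 19
Free float = ES(successor) - EF(current) = 19 - 19 = 0

0


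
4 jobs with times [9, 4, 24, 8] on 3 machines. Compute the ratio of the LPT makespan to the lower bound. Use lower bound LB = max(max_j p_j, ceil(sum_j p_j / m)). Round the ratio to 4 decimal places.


LPT order: [24, 9, 8, 4]
Machine loads after assignment: [24, 9, 12]
LPT makespan = 24
Lower bound = max(max_job, ceil(total/3)) = max(24, 15) = 24
Ratio = 24 / 24 = 1.0

1.0


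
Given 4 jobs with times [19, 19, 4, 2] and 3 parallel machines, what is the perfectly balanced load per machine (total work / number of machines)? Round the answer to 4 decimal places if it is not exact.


Total processing time = 19 + 19 + 4 + 2 = 44
Number of machines = 3
Ideal balanced load = 44 / 3 = 14.6667

14.6667


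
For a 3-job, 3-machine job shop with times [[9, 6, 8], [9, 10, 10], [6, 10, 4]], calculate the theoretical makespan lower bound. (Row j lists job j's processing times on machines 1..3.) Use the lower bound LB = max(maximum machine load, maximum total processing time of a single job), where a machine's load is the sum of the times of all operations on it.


Machine loads:
  Machine 1: 9 + 9 + 6 = 24
  Machine 2: 6 + 10 + 10 = 26
  Machine 3: 8 + 10 + 4 = 22
Max machine load = 26
Job totals:
  Job 1: 23
  Job 2: 29
  Job 3: 20
Max job total = 29
Lower bound = max(26, 29) = 29

29


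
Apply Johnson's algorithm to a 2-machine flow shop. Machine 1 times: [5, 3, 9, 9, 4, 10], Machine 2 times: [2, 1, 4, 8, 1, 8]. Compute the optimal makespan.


Apply Johnson's rule:
  Group 1 (a <= b): []
  Group 2 (a > b): [(4, 9, 8), (6, 10, 8), (3, 9, 4), (1, 5, 2), (2, 3, 1), (5, 4, 1)]
Optimal job order: [4, 6, 3, 1, 2, 5]
Schedule:
  Job 4: M1 done at 9, M2 done at 17
  Job 6: M1 done at 19, M2 done at 27
  Job 3: M1 done at 28, M2 done at 32
  Job 1: M1 done at 33, M2 done at 35
  Job 2: M1 done at 36, M2 done at 37
  Job 5: M1 done at 40, M2 done at 41
Makespan = 41

41


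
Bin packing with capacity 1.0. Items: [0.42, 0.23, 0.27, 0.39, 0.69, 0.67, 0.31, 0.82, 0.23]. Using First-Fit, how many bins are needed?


Place items sequentially using First-Fit:
  Item 0.42 -> new Bin 1
  Item 0.23 -> Bin 1 (now 0.65)
  Item 0.27 -> Bin 1 (now 0.92)
  Item 0.39 -> new Bin 2
  Item 0.69 -> new Bin 3
  Item 0.67 -> new Bin 4
  Item 0.31 -> Bin 2 (now 0.7)
  Item 0.82 -> new Bin 5
  Item 0.23 -> Bin 2 (now 0.93)
Total bins used = 5

5


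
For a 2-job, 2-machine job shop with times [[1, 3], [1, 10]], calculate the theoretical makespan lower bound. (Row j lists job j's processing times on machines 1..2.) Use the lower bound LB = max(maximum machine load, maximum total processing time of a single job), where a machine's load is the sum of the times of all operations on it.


Machine loads:
  Machine 1: 1 + 1 = 2
  Machine 2: 3 + 10 = 13
Max machine load = 13
Job totals:
  Job 1: 4
  Job 2: 11
Max job total = 11
Lower bound = max(13, 11) = 13

13


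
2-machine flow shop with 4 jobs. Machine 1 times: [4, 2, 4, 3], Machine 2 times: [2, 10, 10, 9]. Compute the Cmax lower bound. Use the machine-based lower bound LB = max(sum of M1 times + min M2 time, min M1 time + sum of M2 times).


LB1 = sum(M1 times) + min(M2 times) = 13 + 2 = 15
LB2 = min(M1 times) + sum(M2 times) = 2 + 31 = 33
Lower bound = max(LB1, LB2) = max(15, 33) = 33

33


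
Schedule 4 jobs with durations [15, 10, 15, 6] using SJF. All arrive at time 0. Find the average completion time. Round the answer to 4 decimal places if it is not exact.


SJF order (ascending): [6, 10, 15, 15]
Completion times:
  Job 1: burst=6, C=6
  Job 2: burst=10, C=16
  Job 3: burst=15, C=31
  Job 4: burst=15, C=46
Average completion = 99/4 = 24.75

24.75


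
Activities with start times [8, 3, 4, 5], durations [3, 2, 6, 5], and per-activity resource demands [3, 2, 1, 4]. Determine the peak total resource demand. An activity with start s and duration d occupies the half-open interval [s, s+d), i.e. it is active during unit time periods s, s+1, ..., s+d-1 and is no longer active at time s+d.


Each activity i is active on [start_i, start_i + duration_i).
Compute total resource usage per time slot:
  t=0: active resources = [], total = 0
  t=1: active resources = [], total = 0
  t=2: active resources = [], total = 0
  t=3: active resources = [2], total = 2
  t=4: active resources = [2, 1], total = 3
  t=5: active resources = [1, 4], total = 5
  t=6: active resources = [1, 4], total = 5
  t=7: active resources = [1, 4], total = 5
  t=8: active resources = [3, 1, 4], total = 8
  t=9: active resources = [3, 1, 4], total = 8
  t=10: active resources = [3], total = 3
Peak resource demand = 8

8


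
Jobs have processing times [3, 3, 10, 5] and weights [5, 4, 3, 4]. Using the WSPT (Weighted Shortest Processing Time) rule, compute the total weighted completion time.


Compute p/w ratios and sort ascending (WSPT): [(3, 5), (3, 4), (5, 4), (10, 3)]
Compute weighted completion times:
  Job (p=3,w=5): C=3, w*C=5*3=15
  Job (p=3,w=4): C=6, w*C=4*6=24
  Job (p=5,w=4): C=11, w*C=4*11=44
  Job (p=10,w=3): C=21, w*C=3*21=63
Total weighted completion time = 146

146


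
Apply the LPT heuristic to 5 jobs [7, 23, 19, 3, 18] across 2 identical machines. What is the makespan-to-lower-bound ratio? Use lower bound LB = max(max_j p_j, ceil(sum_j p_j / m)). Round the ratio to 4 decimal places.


LPT order: [23, 19, 18, 7, 3]
Machine loads after assignment: [33, 37]
LPT makespan = 37
Lower bound = max(max_job, ceil(total/2)) = max(23, 35) = 35
Ratio = 37 / 35 = 1.0571

1.0571


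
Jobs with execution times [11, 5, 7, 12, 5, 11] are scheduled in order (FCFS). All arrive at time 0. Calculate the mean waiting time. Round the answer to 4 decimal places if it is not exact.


FCFS order (as given): [11, 5, 7, 12, 5, 11]
Waiting times:
  Job 1: wait = 0
  Job 2: wait = 11
  Job 3: wait = 16
  Job 4: wait = 23
  Job 5: wait = 35
  Job 6: wait = 40
Sum of waiting times = 125
Average waiting time = 125/6 = 20.8333

20.8333


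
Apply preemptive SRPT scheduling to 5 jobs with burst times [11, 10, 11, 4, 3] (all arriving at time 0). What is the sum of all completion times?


Since all jobs arrive at t=0, SRPT equals SPT ordering.
SPT order: [3, 4, 10, 11, 11]
Completion times:
  Job 1: p=3, C=3
  Job 2: p=4, C=7
  Job 3: p=10, C=17
  Job 4: p=11, C=28
  Job 5: p=11, C=39
Total completion time = 3 + 7 + 17 + 28 + 39 = 94

94


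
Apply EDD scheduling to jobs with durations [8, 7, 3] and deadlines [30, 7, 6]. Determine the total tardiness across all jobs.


Sort by due date (EDD order): [(3, 6), (7, 7), (8, 30)]
Compute completion times and tardiness:
  Job 1: p=3, d=6, C=3, tardiness=max(0,3-6)=0
  Job 2: p=7, d=7, C=10, tardiness=max(0,10-7)=3
  Job 3: p=8, d=30, C=18, tardiness=max(0,18-30)=0
Total tardiness = 3

3


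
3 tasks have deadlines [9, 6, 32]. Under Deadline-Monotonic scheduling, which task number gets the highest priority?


Sort tasks by relative deadline (ascending):
  Task 2: deadline = 6
  Task 1: deadline = 9
  Task 3: deadline = 32
Priority order (highest first): [2, 1, 3]
Highest priority task = 2

2


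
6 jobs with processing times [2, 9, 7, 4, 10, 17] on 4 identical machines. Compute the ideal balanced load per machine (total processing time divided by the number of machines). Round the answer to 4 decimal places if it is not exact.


Total processing time = 2 + 9 + 7 + 4 + 10 + 17 = 49
Number of machines = 4
Ideal balanced load = 49 / 4 = 12.25

12.25


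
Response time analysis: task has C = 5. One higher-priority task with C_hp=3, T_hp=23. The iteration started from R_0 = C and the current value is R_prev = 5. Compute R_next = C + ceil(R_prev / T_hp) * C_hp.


R_next = C + ceil(R_prev / T_hp) * C_hp
ceil(5 / 23) = ceil(0.2174) = 1
Interference = 1 * 3 = 3
R_next = 5 + 3 = 8

8


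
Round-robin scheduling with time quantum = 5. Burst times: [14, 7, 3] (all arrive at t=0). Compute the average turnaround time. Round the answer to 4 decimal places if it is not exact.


Time quantum = 5
Execution trace:
  J1 runs 5 units, time = 5
  J2 runs 5 units, time = 10
  J3 runs 3 units, time = 13
  J1 runs 5 units, time = 18
  J2 runs 2 units, time = 20
  J1 runs 4 units, time = 24
Finish times: [24, 20, 13]
Average turnaround = 57/3 = 19.0

19.0


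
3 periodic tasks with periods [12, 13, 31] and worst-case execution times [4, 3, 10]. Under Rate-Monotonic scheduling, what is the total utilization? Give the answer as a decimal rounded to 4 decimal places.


Compute individual utilizations (exact fractions):
  Task 1: C/T = 4/12 = 1/3 (approx. 0.3333)
  Task 2: C/T = 3/13 (approx. 0.2308)
  Task 3: C/T = 10/31 (approx. 0.3226)
Total utilization U = 1/3 + 3/13 + 10/31 = 1072/1209
Rounded to 4 decimal places: U = 0.8867
RM (Liu & Layland) bound for 3 tasks = 0.779763; compare with U = 1072/1209 (approx. 0.886683)
bound < U <= 1, so the RM sufficient condition is not met (inconclusive; an exact test such as response-time analysis is needed).

0.8867


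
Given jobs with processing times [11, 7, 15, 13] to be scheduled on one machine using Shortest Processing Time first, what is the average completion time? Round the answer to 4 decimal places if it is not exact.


Sort jobs by processing time (SPT order): [7, 11, 13, 15]
Compute completion times sequentially:
  Job 1: processing = 7, completes at 7
  Job 2: processing = 11, completes at 18
  Job 3: processing = 13, completes at 31
  Job 4: processing = 15, completes at 46
Sum of completion times = 102
Average completion time = 102/4 = 25.5

25.5


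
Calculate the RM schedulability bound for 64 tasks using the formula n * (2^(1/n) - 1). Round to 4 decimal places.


Compute 2^(1/64) = 1.0108892861
Subtract 1: 1.0108892861 - 1 = 0.0108892861
Multiply by n: 64 * 0.0108892861 = 0.6969143104
Round to 4 dp: 0.6969

0.6969


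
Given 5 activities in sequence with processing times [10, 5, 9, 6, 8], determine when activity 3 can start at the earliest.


Activity 3 starts after activities 1 through 2 complete.
Predecessor durations: [10, 5]
ES = 10 + 5 = 15

15


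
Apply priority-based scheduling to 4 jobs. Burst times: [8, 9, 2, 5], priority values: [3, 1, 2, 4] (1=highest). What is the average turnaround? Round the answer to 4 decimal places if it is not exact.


Sort by priority (ascending = highest first):
Order: [(1, 9), (2, 2), (3, 8), (4, 5)]
Completion times:
  Priority 1, burst=9, C=9
  Priority 2, burst=2, C=11
  Priority 3, burst=8, C=19
  Priority 4, burst=5, C=24
Average turnaround = 63/4 = 15.75

15.75


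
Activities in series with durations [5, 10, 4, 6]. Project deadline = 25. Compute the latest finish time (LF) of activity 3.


LF(activity 3) = deadline - sum of successor durations
Successors: activities 4 through 4 with durations [6]
Sum of successor durations = 6
LF = 25 - 6 = 19

19


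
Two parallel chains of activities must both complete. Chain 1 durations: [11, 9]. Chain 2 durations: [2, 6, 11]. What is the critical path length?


Path A total = 11 + 9 = 20
Path B total = 2 + 6 + 11 = 19
Critical path = longest path = max(20, 19) = 20

20


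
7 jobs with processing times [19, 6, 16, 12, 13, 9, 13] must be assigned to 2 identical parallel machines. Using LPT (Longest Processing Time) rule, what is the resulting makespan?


Sort jobs in decreasing order (LPT): [19, 16, 13, 13, 12, 9, 6]
Assign each job to the least loaded machine:
  Machine 1: jobs [19, 13, 9, 6], load = 47
  Machine 2: jobs [16, 13, 12], load = 41
Makespan = max load = 47

47
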